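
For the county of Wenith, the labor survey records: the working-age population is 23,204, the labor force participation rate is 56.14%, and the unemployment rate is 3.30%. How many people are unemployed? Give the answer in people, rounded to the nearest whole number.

Labor force = 0.5614 × 23,204 = 13,027.
Unemployed = 0.0330 × 13,027 ≈ 430.

About 430 are unemployed.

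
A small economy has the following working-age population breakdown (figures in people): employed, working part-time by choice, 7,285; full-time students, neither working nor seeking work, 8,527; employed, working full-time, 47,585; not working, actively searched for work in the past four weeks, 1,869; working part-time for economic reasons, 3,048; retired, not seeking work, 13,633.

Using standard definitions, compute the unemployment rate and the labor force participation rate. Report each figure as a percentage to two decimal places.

Employed = 7,285 + 47,585 + 3,048 = 57,918 (anyone who worked, including part-time for economic reasons, counts as employed).
Unemployed = 1,869.
Labor force = 57,918 + 1,869 = 59,787.
Not in labor force = 8,527 + 13,633 = 22,160 (those not working and not actively searching are outside the labor force).
Civilian working-age population = 59,787 + 22,160 = 81,947.
Unemployment rate = 1,869 / 59,787 = 3.13%.
Labor force participation rate = 59,787 / 81,947 = 72.96%.

Unemployment rate ≈ 3.13%; labor force participation rate ≈ 72.96%.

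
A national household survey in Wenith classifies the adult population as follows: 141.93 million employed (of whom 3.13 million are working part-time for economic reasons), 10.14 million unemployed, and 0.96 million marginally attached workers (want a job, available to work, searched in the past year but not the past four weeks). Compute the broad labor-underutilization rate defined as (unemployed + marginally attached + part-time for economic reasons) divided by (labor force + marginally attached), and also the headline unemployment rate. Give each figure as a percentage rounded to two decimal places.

Broad underutilization rate ≈ 9.30%; headline unemployment rate ≈ 6.67%.

Labor force = 141.93 + 10.14 = 152.07 million.
Numerator = 10.14 + 0.96 + 3.13 = 14.23 million.
Denominator = 152.07 + 0.96 = 153.03 million.
Broad rate = 14.23 / 153.03 = 9.30%.
Headline unemployment rate = 10.14 / 152.07 = 6.67%.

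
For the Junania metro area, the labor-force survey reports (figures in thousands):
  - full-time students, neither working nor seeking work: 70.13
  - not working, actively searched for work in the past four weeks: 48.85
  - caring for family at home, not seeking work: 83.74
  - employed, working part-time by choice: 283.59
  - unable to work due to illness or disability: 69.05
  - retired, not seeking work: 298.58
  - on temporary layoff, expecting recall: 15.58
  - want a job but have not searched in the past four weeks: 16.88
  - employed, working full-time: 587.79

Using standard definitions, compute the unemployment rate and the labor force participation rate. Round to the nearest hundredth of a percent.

Employed = 283.59 + 587.79 = 871.38 thousand.
Unemployed = 48.85 + 15.58 = 64.43 thousand (jobless and actively searching, or on temporary layoff).
Labor force = 871.38 + 64.43 = 935.81 thousand.
Not in labor force = 70.13 + 83.74 + 69.05 + 298.58 + 16.88 = 538.38 thousand (those not working and not actively searching are outside the labor force — including those who want a job but have given up searching).
Civilian working-age population = 935.81 + 538.38 = 1,474.19 thousand.
Unemployment rate = 64.43 / 935.81 = 6.88%.
Labor force participation rate = 935.81 / 1,474.19 = 63.48%.

Unemployment rate ≈ 6.88%; labor force participation rate ≈ 63.48%.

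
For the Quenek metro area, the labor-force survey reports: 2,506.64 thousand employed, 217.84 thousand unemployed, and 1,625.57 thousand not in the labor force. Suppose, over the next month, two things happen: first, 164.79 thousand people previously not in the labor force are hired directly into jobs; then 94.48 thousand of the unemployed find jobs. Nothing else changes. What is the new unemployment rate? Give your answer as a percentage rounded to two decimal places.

New unemployment rate ≈ 4.27%.

Initially, labor force = 2,506.64 + 217.84 = 2,724.48 thousand, so u = 217.84/2,724.48 = 8.00%.
After the first change, employed and labor force both rise by 164.79; unemployed unchanged → E = 2,671.43, U = 217.84, labor force = 2,889.27 thousand.
After the second change, unemployed falls and employed rises by 94.48; labor force unchanged → E = 2,765.91, U = 123.36, labor force = 2,889.27 thousand.
New unemployment rate = 123.36 / 2,889.27 = 4.27%.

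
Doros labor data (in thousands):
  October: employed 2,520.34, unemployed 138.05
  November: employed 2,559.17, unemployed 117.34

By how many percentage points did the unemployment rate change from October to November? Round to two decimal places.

The unemployment rate changed by −0.81 percentage points.

October: labor force = 2,520.34 + 138.05 = 2,658.39; u = 138.05/2,658.39 = 5.19%.
November: labor force = 2,559.17 + 117.34 = 2,676.51; u = 117.34/2,676.51 = 4.38%.
Change = 4.38% − 5.19% = −0.81 pp.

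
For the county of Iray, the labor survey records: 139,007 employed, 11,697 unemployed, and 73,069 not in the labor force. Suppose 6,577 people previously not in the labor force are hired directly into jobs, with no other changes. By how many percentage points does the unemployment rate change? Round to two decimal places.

The unemployment rate changes by −0.32 percentage points.

Initially, labor force = 139,007 + 11,697 = 150,704, so u = 11,697/150,704 = 7.76%.
After the change, employed and labor force both rise by 6,577; unemployed unchanged → E = 145,584, U = 11,697, labor force = 157,281.
New unemployment rate = 11,697 / 157,281 = 7.44%.
Change = 7.44% − 7.76% = −0.32 percentage points.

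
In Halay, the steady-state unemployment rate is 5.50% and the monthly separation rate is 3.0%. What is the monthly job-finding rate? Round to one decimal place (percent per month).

From u* = s/(s+f): f = s·(1−u)/u.
f = 3.0 × (1 − 0.0550) / 0.0550 = 2.8350 / 0.0550 ≈ 51.5% per month.

Job-finding rate ≈ 51.5% per month.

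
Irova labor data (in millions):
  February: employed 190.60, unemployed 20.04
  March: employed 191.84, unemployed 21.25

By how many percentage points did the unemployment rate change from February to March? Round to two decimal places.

February: labor force = 190.60 + 20.04 = 210.64; u = 20.04/210.64 = 9.51%.
March: labor force = 191.84 + 21.25 = 213.09; u = 21.25/213.09 = 9.97%.
Change = 9.97% − 9.51% = +0.46 pp.

The unemployment rate changed by +0.46 percentage points.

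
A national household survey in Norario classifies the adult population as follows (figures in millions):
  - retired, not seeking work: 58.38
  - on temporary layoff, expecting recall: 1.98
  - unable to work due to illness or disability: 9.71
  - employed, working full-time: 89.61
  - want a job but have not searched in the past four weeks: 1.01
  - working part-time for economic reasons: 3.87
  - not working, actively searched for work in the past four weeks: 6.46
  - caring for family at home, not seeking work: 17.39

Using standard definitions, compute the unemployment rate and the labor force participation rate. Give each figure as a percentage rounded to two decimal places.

Employed = 89.61 + 3.87 = 93.48 million (anyone who worked, including part-time for economic reasons, counts as employed).
Unemployed = 1.98 + 6.46 = 8.44 million (jobless and actively searching, or on temporary layoff).
Labor force = 93.48 + 8.44 = 101.92 million.
Not in labor force = 58.38 + 9.71 + 1.01 + 17.39 = 86.49 million (those not working and not actively searching are outside the labor force — including those who want a job but have given up searching).
Civilian working-age population = 101.92 + 86.49 = 188.41 million.
Unemployment rate = 8.44 / 101.92 = 8.28%.
Labor force participation rate = 101.92 / 188.41 = 54.09%.

Unemployment rate ≈ 8.28%; labor force participation rate ≈ 54.09%.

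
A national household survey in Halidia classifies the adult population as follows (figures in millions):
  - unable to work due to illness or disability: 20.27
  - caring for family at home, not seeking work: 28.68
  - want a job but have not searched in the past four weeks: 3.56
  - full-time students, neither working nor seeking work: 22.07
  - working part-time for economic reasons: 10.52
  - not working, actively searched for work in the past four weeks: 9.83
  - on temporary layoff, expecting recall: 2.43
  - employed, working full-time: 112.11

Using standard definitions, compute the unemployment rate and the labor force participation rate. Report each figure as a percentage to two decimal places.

Unemployment rate ≈ 9.09%; labor force participation rate ≈ 64.40%.

Employed = 10.52 + 112.11 = 122.63 million (anyone who worked, including part-time for economic reasons, counts as employed).
Unemployed = 9.83 + 2.43 = 12.26 million (jobless and actively searching, or on temporary layoff).
Labor force = 122.63 + 12.26 = 134.89 million.
Not in labor force = 20.27 + 28.68 + 3.56 + 22.07 = 74.58 million (those not working and not actively searching are outside the labor force — including those who want a job but have given up searching).
Civilian working-age population = 134.89 + 74.58 = 209.47 million.
Unemployment rate = 12.26 / 134.89 = 9.09%.
Labor force participation rate = 134.89 / 209.47 = 64.40%.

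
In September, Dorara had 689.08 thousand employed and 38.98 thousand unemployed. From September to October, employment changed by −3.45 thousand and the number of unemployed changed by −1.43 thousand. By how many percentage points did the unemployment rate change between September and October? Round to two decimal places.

September: labor force = 689.08 + 38.98 = 728.06; u = 38.98/728.06 = 5.35%.
October: labor force = 685.63 + 37.55 = 723.18; u = 37.55/723.18 = 5.19%.
Change = 5.19% − 5.35% = −0.16 pp.

The unemployment rate changed by −0.16 percentage points.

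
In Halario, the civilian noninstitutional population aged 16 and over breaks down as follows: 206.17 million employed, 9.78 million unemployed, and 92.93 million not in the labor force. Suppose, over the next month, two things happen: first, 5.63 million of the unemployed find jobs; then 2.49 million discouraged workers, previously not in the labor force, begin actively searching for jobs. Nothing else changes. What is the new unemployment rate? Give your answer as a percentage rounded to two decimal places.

New unemployment rate ≈ 3.04%.

Initially, labor force = 206.17 + 9.78 = 215.95 million, so u = 9.78/215.95 = 4.53%.
After the first change, unemployed falls and employed rises by 5.63; labor force unchanged → E = 211.80, U = 4.15, labor force = 215.95 million.
After the second change, unemployed and labor force both rise by 2.49 → E = 211.80, U = 6.64, labor force = 218.44 million.
New unemployment rate = 6.64 / 218.44 = 3.04%.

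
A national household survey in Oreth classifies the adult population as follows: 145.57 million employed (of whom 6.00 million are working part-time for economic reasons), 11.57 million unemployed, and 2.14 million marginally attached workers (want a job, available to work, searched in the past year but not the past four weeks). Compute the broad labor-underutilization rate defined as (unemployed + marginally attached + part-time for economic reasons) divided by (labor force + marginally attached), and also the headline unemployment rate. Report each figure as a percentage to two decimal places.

Broad underutilization rate ≈ 12.37%; headline unemployment rate ≈ 7.36%.

Labor force = 145.57 + 11.57 = 157.14 million.
Numerator = 11.57 + 2.14 + 6.00 = 19.71 million.
Denominator = 157.14 + 2.14 = 159.28 million.
Broad rate = 19.71 / 159.28 = 12.37%.
Headline unemployment rate = 11.57 / 157.14 = 7.36%.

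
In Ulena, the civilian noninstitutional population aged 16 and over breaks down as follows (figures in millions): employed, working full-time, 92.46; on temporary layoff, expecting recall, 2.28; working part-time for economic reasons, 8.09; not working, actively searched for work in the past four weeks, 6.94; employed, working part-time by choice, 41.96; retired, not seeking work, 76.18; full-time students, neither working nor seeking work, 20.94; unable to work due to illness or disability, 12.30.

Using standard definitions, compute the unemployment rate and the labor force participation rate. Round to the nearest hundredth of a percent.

Unemployment rate ≈ 6.08%; labor force participation rate ≈ 58.10%.

Employed = 92.46 + 8.09 + 41.96 = 142.51 million (anyone who worked, including part-time for economic reasons, counts as employed).
Unemployed = 2.28 + 6.94 = 9.22 million (jobless and actively searching, or on temporary layoff).
Labor force = 142.51 + 9.22 = 151.73 million.
Not in labor force = 76.18 + 20.94 + 12.30 = 109.42 million (those not working and not actively searching are outside the labor force).
Civilian working-age population = 151.73 + 109.42 = 261.15 million.
Unemployment rate = 9.22 / 151.73 = 6.08%.
Labor force participation rate = 151.73 / 261.15 = 58.10%.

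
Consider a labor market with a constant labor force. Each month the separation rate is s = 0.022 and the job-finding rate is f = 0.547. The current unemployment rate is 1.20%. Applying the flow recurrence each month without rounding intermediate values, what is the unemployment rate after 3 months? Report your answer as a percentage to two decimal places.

With a fixed labor force, u_{t+1} = u_t + s·(1−u_t) − f·u_t = u_t·(1−s−f) + s.
Here 1−s−f = 0.431 and s = 0.022.
u_1 = 0.012000 × 0.431 + 0.022 = 0.027172.
u_2 = 0.027172 × 0.431 + 0.022 = 0.033711.
u_3 = 0.033711 × 0.431 + 0.022 = 0.036529.

Unemployment rate after three months ≈ 3.65%.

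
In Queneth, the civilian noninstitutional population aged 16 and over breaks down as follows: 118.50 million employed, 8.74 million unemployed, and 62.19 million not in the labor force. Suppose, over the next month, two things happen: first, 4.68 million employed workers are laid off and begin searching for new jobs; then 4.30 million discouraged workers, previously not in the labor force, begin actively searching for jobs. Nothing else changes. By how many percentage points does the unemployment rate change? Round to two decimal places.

Initially, labor force = 118.50 + 8.74 = 127.24 million, so u = 8.74/127.24 = 6.87%.
After the first change, employed falls and unemployed rises by 4.68; labor force unchanged → E = 113.82, U = 13.42, labor force = 127.24 million.
After the second change, unemployed and labor force both rise by 4.30 → E = 113.82, U = 17.72, labor force = 131.54 million.
New unemployment rate = 17.72 / 131.54 = 13.47%.
Change = 13.47% − 6.87% = +6.60 percentage points.

The unemployment rate changes by +6.60 percentage points.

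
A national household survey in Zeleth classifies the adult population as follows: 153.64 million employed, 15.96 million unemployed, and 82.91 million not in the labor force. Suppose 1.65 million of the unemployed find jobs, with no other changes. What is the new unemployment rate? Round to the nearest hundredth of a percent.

Initially, labor force = 153.64 + 15.96 = 169.60 million, so u = 15.96/169.60 = 9.41%.
After the change, unemployed falls and employed rises by 1.65; labor force unchanged → E = 155.29, U = 14.31, labor force = 169.60 million.
New unemployment rate = 14.31 / 169.60 = 8.44%.

New unemployment rate ≈ 8.44%.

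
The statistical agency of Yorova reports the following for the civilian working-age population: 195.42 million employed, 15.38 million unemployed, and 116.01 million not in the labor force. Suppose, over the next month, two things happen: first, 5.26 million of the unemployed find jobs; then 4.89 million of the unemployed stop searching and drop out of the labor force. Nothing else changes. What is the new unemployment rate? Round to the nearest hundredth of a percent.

Initially, labor force = 195.42 + 15.38 = 210.80 million, so u = 15.38/210.80 = 7.30%.
After the first change, unemployed falls and employed rises by 5.26; labor force unchanged → E = 200.68, U = 10.12, labor force = 210.80 million.
After the second change, unemployed and labor force both fall by 4.89 → E = 200.68, U = 5.23, labor force = 205.91 million.
New unemployment rate = 5.23 / 205.91 = 2.54%.

New unemployment rate ≈ 2.54%.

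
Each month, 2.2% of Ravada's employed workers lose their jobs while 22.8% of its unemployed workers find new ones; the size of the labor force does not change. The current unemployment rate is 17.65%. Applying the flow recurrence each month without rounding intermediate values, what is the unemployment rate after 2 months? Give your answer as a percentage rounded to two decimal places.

With a fixed labor force, u_{t+1} = u_t + s·(1−u_t) − f·u_t = u_t·(1−s−f) + s.
Here 1−s−f = 0.750 and s = 0.022.
u_1 = 0.176500 × 0.750 + 0.022 = 0.154375.
u_2 = 0.154375 × 0.750 + 0.022 = 0.137781.

Unemployment rate after two months ≈ 13.78%.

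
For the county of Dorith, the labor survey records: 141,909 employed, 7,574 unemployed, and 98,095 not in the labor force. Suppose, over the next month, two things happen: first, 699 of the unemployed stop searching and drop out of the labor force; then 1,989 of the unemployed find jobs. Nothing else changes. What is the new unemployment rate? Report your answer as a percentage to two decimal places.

New unemployment rate ≈ 3.28%.

Initially, labor force = 141,909 + 7,574 = 149,483, so u = 7,574/149,483 = 5.07%.
After the first change, unemployed and labor force both fall by 699 → E = 141,909, U = 6,875, labor force = 148,784.
After the second change, unemployed falls and employed rises by 1,989; labor force unchanged → E = 143,898, U = 4,886, labor force = 148,784.
New unemployment rate = 4,886 / 148,784 = 3.28%.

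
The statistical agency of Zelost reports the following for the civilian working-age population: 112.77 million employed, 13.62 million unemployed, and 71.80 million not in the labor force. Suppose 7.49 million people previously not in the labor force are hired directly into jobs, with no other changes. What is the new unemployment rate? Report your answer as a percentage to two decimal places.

New unemployment rate ≈ 10.17%.

Initially, labor force = 112.77 + 13.62 = 126.39 million, so u = 13.62/126.39 = 10.78%.
After the change, employed and labor force both rise by 7.49; unemployed unchanged → E = 120.26, U = 13.62, labor force = 133.88 million.
New unemployment rate = 13.62 / 133.88 = 10.17%.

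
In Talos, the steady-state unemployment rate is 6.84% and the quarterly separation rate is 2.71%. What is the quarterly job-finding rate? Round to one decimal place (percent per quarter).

Job-finding rate ≈ 36.9% per quarter.

From u* = s/(s+f): f = s·(1−u)/u.
f = 2.71 × (1 − 0.0684) / 0.0684 = 2.5246 / 0.0684 ≈ 36.9% per quarter.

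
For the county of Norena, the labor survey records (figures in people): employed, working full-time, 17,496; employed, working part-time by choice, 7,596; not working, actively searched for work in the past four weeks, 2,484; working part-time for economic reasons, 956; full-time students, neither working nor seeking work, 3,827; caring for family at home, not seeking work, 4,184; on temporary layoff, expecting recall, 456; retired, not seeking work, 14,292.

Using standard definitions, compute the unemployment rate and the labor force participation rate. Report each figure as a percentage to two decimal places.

Employed = 17,496 + 7,596 + 956 = 26,048 (anyone who worked, including part-time for economic reasons, counts as employed).
Unemployed = 2,484 + 456 = 2,940 (jobless and actively searching, or on temporary layoff).
Labor force = 26,048 + 2,940 = 28,988.
Not in labor force = 3,827 + 4,184 + 14,292 = 22,303 (those not working and not actively searching are outside the labor force).
Civilian working-age population = 28,988 + 22,303 = 51,291.
Unemployment rate = 2,940 / 28,988 = 10.14%.
Labor force participation rate = 28,988 / 51,291 = 56.52%.

Unemployment rate ≈ 10.14%; labor force participation rate ≈ 56.52%.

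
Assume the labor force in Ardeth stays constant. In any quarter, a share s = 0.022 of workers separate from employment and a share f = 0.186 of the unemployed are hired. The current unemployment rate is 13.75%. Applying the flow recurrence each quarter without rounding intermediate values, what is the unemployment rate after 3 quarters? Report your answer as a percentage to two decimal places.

With a fixed labor force, u_{t+1} = u_t + s·(1−u_t) − f·u_t = u_t·(1−s−f) + s.
Here 1−s−f = 0.792 and s = 0.022.
u_1 = 0.137500 × 0.792 + 0.022 = 0.130900.
u_2 = 0.130900 × 0.792 + 0.022 = 0.125673.
u_3 = 0.125673 × 0.792 + 0.022 = 0.121533.

Unemployment rate after three quarters ≈ 12.15%.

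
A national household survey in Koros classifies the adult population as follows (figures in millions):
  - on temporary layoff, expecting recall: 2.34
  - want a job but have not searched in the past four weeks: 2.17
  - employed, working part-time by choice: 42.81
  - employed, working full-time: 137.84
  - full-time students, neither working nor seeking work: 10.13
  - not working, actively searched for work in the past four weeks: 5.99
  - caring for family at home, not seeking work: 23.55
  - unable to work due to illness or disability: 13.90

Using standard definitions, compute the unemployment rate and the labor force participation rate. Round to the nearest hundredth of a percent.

Unemployment rate ≈ 4.41%; labor force participation rate ≈ 79.16%.

Employed = 42.81 + 137.84 = 180.65 million.
Unemployed = 2.34 + 5.99 = 8.33 million (jobless and actively searching, or on temporary layoff).
Labor force = 180.65 + 8.33 = 188.98 million.
Not in labor force = 2.17 + 10.13 + 23.55 + 13.90 = 49.75 million (those not working and not actively searching are outside the labor force — including those who want a job but have given up searching).
Civilian working-age population = 188.98 + 49.75 = 238.73 million.
Unemployment rate = 8.33 / 188.98 = 4.41%.
Labor force participation rate = 188.98 / 238.73 = 79.16%.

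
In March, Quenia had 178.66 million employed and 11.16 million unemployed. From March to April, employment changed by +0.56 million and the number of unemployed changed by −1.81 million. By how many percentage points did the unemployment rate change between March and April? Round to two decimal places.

The unemployment rate changed by −0.92 percentage points.

March: labor force = 178.66 + 11.16 = 189.82; u = 11.16/189.82 = 5.88%.
April: labor force = 179.22 + 9.35 = 188.57; u = 9.35/188.57 = 4.96%.
Change = 4.96% − 5.88% = −0.92 pp.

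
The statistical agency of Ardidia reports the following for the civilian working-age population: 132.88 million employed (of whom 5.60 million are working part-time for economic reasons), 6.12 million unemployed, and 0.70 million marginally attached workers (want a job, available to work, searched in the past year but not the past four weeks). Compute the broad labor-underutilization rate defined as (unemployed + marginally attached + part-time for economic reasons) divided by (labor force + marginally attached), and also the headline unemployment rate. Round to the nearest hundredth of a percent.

Broad underutilization rate ≈ 8.89%; headline unemployment rate ≈ 4.40%.

Labor force = 132.88 + 6.12 = 139.00 million.
Numerator = 6.12 + 0.70 + 5.60 = 12.42 million.
Denominator = 139.00 + 0.70 = 139.70 million.
Broad rate = 12.42 / 139.70 = 8.89%.
Headline unemployment rate = 6.12 / 139.00 = 4.40%.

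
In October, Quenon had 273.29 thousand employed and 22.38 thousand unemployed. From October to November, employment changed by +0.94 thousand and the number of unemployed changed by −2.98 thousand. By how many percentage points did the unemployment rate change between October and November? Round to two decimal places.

October: labor force = 273.29 + 22.38 = 295.67; u = 22.38/295.67 = 7.57%.
November: labor force = 274.23 + 19.40 = 293.63; u = 19.40/293.63 = 6.61%.
Change = 6.61% − 7.57% = −0.96 pp.

The unemployment rate changed by −0.96 percentage points.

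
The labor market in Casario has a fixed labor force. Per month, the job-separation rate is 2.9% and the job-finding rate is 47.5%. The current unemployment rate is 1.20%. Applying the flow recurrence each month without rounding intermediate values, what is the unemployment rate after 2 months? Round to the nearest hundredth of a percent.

Unemployment rate after two months ≈ 4.63%.

With a fixed labor force, u_{t+1} = u_t + s·(1−u_t) − f·u_t = u_t·(1−s−f) + s.
Here 1−s−f = 0.496 and s = 0.029.
u_1 = 0.012000 × 0.496 + 0.029 = 0.034952.
u_2 = 0.034952 × 0.496 + 0.029 = 0.046336.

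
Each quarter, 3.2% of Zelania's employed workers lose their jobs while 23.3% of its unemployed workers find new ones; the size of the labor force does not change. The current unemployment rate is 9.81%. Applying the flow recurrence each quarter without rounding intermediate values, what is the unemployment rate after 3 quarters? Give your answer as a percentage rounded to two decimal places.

With a fixed labor force, u_{t+1} = u_t + s·(1−u_t) − f·u_t = u_t·(1−s−f) + s.
Here 1−s−f = 0.735 and s = 0.032.
u_1 = 0.098100 × 0.735 + 0.032 = 0.104104.
u_2 = 0.104104 × 0.735 + 0.032 = 0.108516.
u_3 = 0.108516 × 0.735 + 0.032 = 0.111759.

Unemployment rate after three quarters ≈ 11.18%.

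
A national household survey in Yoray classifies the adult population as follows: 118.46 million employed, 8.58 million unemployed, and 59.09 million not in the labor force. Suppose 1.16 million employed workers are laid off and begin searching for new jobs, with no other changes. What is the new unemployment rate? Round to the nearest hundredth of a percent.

Initially, labor force = 118.46 + 8.58 = 127.04 million, so u = 8.58/127.04 = 6.75%.
After the change, employed falls and unemployed rises by 1.16; labor force unchanged → E = 117.30, U = 9.74, labor force = 127.04 million.
New unemployment rate = 9.74 / 127.04 = 7.67%.

New unemployment rate ≈ 7.67%.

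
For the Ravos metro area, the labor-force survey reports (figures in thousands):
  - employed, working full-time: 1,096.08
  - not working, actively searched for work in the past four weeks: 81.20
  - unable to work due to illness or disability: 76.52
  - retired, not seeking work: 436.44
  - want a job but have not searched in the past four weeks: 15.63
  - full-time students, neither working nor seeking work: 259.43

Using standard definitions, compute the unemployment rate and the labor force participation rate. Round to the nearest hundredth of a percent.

Unemployment rate ≈ 6.90%; labor force participation rate ≈ 59.90%.

Employed = 1,096.08 thousand.
Unemployed = 81.20 thousand.
Labor force = 1,096.08 + 81.20 = 1,177.28 thousand.
Not in labor force = 76.52 + 436.44 + 15.63 + 259.43 = 788.02 thousand (those not working and not actively searching are outside the labor force — including those who want a job but have given up searching).
Civilian working-age population = 1,177.28 + 788.02 = 1,965.30 thousand.
Unemployment rate = 81.20 / 1,177.28 = 6.90%.
Labor force participation rate = 1,177.28 / 1,965.30 = 59.90%.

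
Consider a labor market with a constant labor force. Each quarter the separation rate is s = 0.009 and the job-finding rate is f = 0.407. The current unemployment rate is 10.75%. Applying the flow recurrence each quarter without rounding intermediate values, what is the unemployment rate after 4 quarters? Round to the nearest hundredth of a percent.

With a fixed labor force, u_{t+1} = u_t + s·(1−u_t) − f·u_t = u_t·(1−s−f) + s.
Here 1−s−f = 0.584 and s = 0.009.
u_1 = 0.107500 × 0.584 + 0.009 = 0.071780.
u_2 = 0.071780 × 0.584 + 0.009 = 0.050920.
u_3 = 0.050920 × 0.584 + 0.009 = 0.038737.
u_4 = 0.038737 × 0.584 + 0.009 = 0.031622.

Unemployment rate after four quarters ≈ 3.16%.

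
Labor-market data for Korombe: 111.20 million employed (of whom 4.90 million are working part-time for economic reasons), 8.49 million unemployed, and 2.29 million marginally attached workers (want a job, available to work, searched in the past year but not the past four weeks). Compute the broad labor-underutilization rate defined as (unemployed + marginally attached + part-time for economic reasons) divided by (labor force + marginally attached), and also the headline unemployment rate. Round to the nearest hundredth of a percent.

Labor force = 111.20 + 8.49 = 119.69 million.
Numerator = 8.49 + 2.29 + 4.90 = 15.68 million.
Denominator = 119.69 + 2.29 = 121.98 million.
Broad rate = 15.68 / 121.98 = 12.85%.
Headline unemployment rate = 8.49 / 119.69 = 7.09%.

Broad underutilization rate ≈ 12.85%; headline unemployment rate ≈ 7.09%.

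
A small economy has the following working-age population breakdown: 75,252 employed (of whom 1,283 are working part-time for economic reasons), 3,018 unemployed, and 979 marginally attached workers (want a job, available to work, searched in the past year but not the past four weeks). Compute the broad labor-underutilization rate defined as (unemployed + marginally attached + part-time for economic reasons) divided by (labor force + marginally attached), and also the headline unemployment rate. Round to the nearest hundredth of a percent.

Labor force = 75,252 + 3,018 = 78,270.
Numerator = 3,018 + 979 + 1,283 = 5,280.
Denominator = 78,270 + 979 = 79,249.
Broad rate = 5,280 / 79,249 = 6.66%.
Headline unemployment rate = 3,018 / 78,270 = 3.86%.

Broad underutilization rate ≈ 6.66%; headline unemployment rate ≈ 3.86%.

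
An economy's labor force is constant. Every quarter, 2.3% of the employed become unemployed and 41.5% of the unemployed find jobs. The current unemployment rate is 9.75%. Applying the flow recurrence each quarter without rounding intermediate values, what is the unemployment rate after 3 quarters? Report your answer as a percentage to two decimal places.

With a fixed labor force, u_{t+1} = u_t + s·(1−u_t) − f·u_t = u_t·(1−s−f) + s.
Here 1−s−f = 0.562 and s = 0.023.
u_1 = 0.097500 × 0.562 + 0.023 = 0.077795.
u_2 = 0.077795 × 0.562 + 0.023 = 0.066721.
u_3 = 0.066721 × 0.562 + 0.023 = 0.060497.

Unemployment rate after three quarters ≈ 6.05%.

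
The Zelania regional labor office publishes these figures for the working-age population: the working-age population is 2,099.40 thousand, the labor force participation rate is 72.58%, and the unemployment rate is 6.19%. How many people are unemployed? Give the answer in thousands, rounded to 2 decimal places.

About 94.32 thousand are unemployed.

Labor force = 0.7258 × 2,099.40 = 1,523.74 thousand.
Unemployed = 0.0619 × 1,523.74 ≈ 94.32 thousand.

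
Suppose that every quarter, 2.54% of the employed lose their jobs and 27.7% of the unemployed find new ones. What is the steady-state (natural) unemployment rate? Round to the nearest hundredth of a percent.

Steady-state unemployment rate ≈ 8.40%.

At steady state the flows balance: s·E = f·U, so U/(E+U) = s/(s+f).
u* = 2.54 / (2.54 + 27.7) = 2.54 / 30.24 = 8.40%.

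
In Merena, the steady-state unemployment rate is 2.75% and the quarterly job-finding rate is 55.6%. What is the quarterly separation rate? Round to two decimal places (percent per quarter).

Separation rate ≈ 1.57% per quarter.

From u* = s/(s+f): s = u·f/(1−u).
s = 0.0275 × 55.6 / (1 − 0.0275) = 1.5290 / 0.9725 ≈ 1.57% per quarter.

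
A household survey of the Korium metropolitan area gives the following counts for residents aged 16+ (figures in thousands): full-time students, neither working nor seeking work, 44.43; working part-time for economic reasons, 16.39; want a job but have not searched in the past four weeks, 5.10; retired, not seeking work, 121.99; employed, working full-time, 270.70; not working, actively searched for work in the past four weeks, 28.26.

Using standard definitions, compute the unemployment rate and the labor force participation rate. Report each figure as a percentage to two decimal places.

Unemployment rate ≈ 8.96%; labor force participation rate ≈ 64.77%.

Employed = 16.39 + 270.70 = 287.09 thousand (anyone who worked, including part-time for economic reasons, counts as employed).
Unemployed = 28.26 thousand.
Labor force = 287.09 + 28.26 = 315.35 thousand.
Not in labor force = 44.43 + 5.10 + 121.99 = 171.52 thousand (those not working and not actively searching are outside the labor force — including those who want a job but have given up searching).
Civilian working-age population = 315.35 + 171.52 = 486.87 thousand.
Unemployment rate = 28.26 / 315.35 = 8.96%.
Labor force participation rate = 315.35 / 486.87 = 64.77%.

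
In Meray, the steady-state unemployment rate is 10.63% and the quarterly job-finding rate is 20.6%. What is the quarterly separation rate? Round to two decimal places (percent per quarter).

From u* = s/(s+f): s = u·f/(1−u).
s = 0.1063 × 20.6 / (1 − 0.1063) = 2.1898 / 0.8937 ≈ 2.45% per quarter.

Separation rate ≈ 2.45% per quarter.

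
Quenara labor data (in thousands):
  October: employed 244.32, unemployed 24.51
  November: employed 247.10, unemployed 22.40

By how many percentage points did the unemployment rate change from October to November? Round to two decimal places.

October: labor force = 244.32 + 24.51 = 268.83; u = 24.51/268.83 = 9.12%.
November: labor force = 247.10 + 22.40 = 269.50; u = 22.40/269.50 = 8.31%.
Change = 8.31% − 9.12% = −0.81 pp.

The unemployment rate changed by −0.81 percentage points.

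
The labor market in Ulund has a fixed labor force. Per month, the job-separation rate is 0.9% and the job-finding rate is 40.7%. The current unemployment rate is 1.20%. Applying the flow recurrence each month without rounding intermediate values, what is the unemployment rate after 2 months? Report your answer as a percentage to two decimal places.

With a fixed labor force, u_{t+1} = u_t + s·(1−u_t) − f·u_t = u_t·(1−s−f) + s.
Here 1−s−f = 0.584 and s = 0.009.
u_1 = 0.012000 × 0.584 + 0.009 = 0.016008.
u_2 = 0.016008 × 0.584 + 0.009 = 0.018349.

Unemployment rate after two months ≈ 1.83%.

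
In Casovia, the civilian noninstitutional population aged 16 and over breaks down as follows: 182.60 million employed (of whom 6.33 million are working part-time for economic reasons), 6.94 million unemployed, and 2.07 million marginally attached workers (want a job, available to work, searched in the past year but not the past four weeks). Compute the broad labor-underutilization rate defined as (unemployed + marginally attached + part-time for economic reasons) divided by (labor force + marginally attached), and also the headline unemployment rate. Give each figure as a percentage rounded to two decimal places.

Labor force = 182.60 + 6.94 = 189.54 million.
Numerator = 6.94 + 2.07 + 6.33 = 15.34 million.
Denominator = 189.54 + 2.07 = 191.61 million.
Broad rate = 15.34 / 191.61 = 8.01%.
Headline unemployment rate = 6.94 / 189.54 = 3.66%.

Broad underutilization rate ≈ 8.01%; headline unemployment rate ≈ 3.66%.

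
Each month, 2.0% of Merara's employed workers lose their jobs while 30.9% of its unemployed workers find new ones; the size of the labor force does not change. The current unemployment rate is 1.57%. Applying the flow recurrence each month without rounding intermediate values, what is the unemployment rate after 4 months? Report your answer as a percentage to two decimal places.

Unemployment rate after four months ≈ 5.16%.

With a fixed labor force, u_{t+1} = u_t + s·(1−u_t) − f·u_t = u_t·(1−s−f) + s.
Here 1−s−f = 0.671 and s = 0.020.
u_1 = 0.015700 × 0.671 + 0.020 = 0.030535.
u_2 = 0.030535 × 0.671 + 0.020 = 0.040489.
u_3 = 0.040489 × 0.671 + 0.020 = 0.047168.
u_4 = 0.047168 × 0.671 + 0.020 = 0.051650.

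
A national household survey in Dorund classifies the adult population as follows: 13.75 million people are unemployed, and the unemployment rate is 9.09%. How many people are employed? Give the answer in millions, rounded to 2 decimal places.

Labor force = U / u = 13.75 / 0.0909 ≈ 151.27 million.
Employed = labor force − unemployed = 151.27 − 13.75 = 137.52 million.

About 137.52 million are employed.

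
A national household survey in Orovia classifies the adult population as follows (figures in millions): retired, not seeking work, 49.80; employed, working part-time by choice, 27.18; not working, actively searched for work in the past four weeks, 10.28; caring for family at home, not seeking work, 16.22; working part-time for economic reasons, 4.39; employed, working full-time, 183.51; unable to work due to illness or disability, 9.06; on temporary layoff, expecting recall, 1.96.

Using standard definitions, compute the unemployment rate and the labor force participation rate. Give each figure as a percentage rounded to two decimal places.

Unemployment rate ≈ 5.38%; labor force participation rate ≈ 75.17%.

Employed = 27.18 + 4.39 + 183.51 = 215.08 million (anyone who worked, including part-time for economic reasons, counts as employed).
Unemployed = 10.28 + 1.96 = 12.24 million (jobless and actively searching, or on temporary layoff).
Labor force = 215.08 + 12.24 = 227.32 million.
Not in labor force = 49.80 + 16.22 + 9.06 = 75.08 million (those not working and not actively searching are outside the labor force).
Civilian working-age population = 227.32 + 75.08 = 302.40 million.
Unemployment rate = 12.24 / 227.32 = 5.38%.
Labor force participation rate = 227.32 / 302.40 = 75.17%.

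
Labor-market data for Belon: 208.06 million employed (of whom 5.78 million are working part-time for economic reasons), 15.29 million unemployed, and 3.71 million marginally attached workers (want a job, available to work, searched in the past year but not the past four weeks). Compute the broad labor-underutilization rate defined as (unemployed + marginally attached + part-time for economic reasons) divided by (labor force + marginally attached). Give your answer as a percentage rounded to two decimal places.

Broad underutilization rate ≈ 10.91%.

Labor force = 208.06 + 15.29 = 223.35 million.
Numerator = 15.29 + 3.71 + 5.78 = 24.78 million.
Denominator = 223.35 + 3.71 = 227.06 million.
Broad rate = 24.78 / 227.06 = 10.91%.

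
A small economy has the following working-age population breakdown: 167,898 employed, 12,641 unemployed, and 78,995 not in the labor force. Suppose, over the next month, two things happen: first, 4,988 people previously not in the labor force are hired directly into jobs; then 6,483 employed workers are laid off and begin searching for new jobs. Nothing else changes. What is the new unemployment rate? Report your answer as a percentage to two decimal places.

New unemployment rate ≈ 10.31%.

Initially, labor force = 167,898 + 12,641 = 180,539, so u = 12,641/180,539 = 7.00%.
After the first change, employed and labor force both rise by 4,988; unemployed unchanged → E = 172,886, U = 12,641, labor force = 185,527.
After the second change, employed falls and unemployed rises by 6,483; labor force unchanged → E = 166,403, U = 19,124, labor force = 185,527.
New unemployment rate = 19,124 / 185,527 = 10.31%.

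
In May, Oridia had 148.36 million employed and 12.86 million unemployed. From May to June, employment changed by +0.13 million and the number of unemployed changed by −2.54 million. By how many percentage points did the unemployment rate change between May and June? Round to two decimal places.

May: labor force = 148.36 + 12.86 = 161.22; u = 12.86/161.22 = 7.98%.
June: labor force = 148.49 + 10.32 = 158.81; u = 10.32/158.81 = 6.50%.
Change = 6.50% − 7.98% = −1.48 pp.

The unemployment rate changed by −1.48 percentage points.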